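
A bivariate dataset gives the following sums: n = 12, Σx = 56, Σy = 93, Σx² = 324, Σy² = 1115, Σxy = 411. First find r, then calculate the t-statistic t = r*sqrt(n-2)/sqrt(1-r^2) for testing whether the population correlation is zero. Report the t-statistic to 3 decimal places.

-0.468

Numerator: nΣxy − (Σx)(Σy) = 12·411 − (56)(93) = -276
Denominator: √[(nΣx²−(Σx)²)(nΣy²−(Σy)²)]
  nΣx²−(Σx)² = 12·324 − 3136 = 752;  nΣy²−(Σy)² = 12·1115 − 8649 = 4731
  √(752·4731) = √3557712 = 1886.1898
r = -276 / 1886.1898 = -0.1463
t = r·√(n−2)/√(1−r²) = -0.1463·√10 / √(1−0.021404) = -0.462641 / 0.989240 = -0.468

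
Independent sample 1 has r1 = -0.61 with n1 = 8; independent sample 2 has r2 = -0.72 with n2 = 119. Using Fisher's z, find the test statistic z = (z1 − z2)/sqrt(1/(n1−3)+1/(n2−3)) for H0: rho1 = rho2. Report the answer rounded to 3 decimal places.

Fisher z-transforms: z1 = atanh(-0.61) = -0.708921, z2 = atanh(-0.72) = -0.907645; difference d = 0.198724
Var(d) = 1/5 + 1/116 = 0.2000000 + 0.0086207 = 0.2086207
z = d/√Var(d) = 0.198724 / √0.2086207 = 0.198724 / 0.456750 = 0.435

0.435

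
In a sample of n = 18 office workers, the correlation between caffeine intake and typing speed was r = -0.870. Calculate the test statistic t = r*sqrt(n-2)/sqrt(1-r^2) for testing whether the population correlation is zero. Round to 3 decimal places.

t = r·√(n−2) / √(1−r²) with r = -0.870, n = 18
  = -0.870·√16 / √(1 − 0.756900)
  = -0.870·4.000000 / 0.493052
  = -3.480000 / 0.493052 = -7.058

-7.058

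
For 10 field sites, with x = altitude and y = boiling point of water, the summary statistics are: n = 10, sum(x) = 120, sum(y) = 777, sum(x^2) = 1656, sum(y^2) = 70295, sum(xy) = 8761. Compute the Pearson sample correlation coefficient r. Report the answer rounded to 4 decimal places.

-0.3846

S_xy = nΣxy − ΣxΣy = 10·8761 − 120·777 = 87610 − 93240 = -5630
S_xx = nΣx² − (Σx)² = 10·1656 − 120² = 16560 − 14400 = 2160
S_yy = nΣy² − (Σy)² = 10·70295 − 777² = 702950 − 603729 = 99221
r = S_xy / √(S_xx·S_yy) = -5630 / √(2160·99221) = -5630 / √214317360 = -5630 / 14639.5820 = -0.3846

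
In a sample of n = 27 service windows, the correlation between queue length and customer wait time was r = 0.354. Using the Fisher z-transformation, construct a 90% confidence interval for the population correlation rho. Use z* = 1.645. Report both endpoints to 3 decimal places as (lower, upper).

(0.034, 0.608)

z_r = atanh(0.354) = 0.370009;  SE = 1/√(n−3) = 1/√24 = 0.204124
z-limits: 0.370009 ± 1.645·0.204124 = 0.370009 ± 0.335784 = [0.034225, 0.705793]
ρ-limits: (tanh 0.034225, tanh 0.705793) = (0.034, 0.608)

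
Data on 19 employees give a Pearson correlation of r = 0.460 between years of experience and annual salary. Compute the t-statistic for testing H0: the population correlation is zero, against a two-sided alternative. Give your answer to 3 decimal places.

2.136

1 − r² = 1 − 0.211600 = 0.788400;  √(1−r²) = 0.887919
√(n−2) = √17 = 4.123106
t = r·√(n−2)/√(1−r²) = 0.460 · 4.123106 / 0.887919 = 2.136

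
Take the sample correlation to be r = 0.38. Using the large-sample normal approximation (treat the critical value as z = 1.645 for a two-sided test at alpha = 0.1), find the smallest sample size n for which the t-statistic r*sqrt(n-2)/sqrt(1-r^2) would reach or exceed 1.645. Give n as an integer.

19

r√(n−2)/√(1−r²) ≥ 1.645  ⇔  n−2 ≥ (1.645)²·(1−r²)/r²
(1−r²)/r² = (1−0.1444)/0.1444 = 5.9252
n ≥ 2 + 2.706025·5.9252 = 2 + 16.0337 = 18.0337
⌈18.0337⌉ = 19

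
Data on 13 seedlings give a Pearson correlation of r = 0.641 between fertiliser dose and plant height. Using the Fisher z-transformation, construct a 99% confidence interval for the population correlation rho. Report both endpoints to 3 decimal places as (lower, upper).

z_r = atanh(0.641) = 0.759869;  SE = 1/√(n−3) = 1/√10 = 0.316228
z-limits: 0.759869 ± 2.576·0.316228 = 0.759869 ± 0.814603 = [-0.054734, 1.574472]
ρ-limits: (tanh -0.054734, tanh 1.574472) = (-0.055, 0.918)

(-0.055, 0.918)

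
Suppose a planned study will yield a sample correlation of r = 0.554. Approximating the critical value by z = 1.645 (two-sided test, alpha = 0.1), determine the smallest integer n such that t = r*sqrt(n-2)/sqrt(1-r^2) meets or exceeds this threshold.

r√(n−2)/√(1−r²) ≥ 1.645  ⇔  n−2 ≥ (1.645)²·(1−r²)/r²
(1−r²)/r² = (1−0.306916)/0.306916 = 2.2582
n ≥ 2 + 2.706025·2.2582 = 2 + 6.1107 = 8.1107
⌈8.1107⌉ = 9

9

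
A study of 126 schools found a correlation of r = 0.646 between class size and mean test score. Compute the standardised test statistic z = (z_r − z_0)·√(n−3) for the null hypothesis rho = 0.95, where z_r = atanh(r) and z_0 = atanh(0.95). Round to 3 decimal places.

Fisher z: atanh(0.646) = 0.768403, atanh(0.95) = 1.831781
z = (z_r − z_0)·√(n−3) = (0.768403 − 1.831781)·√123 = -1.063378 · 11.090537 = -11.793

-11.793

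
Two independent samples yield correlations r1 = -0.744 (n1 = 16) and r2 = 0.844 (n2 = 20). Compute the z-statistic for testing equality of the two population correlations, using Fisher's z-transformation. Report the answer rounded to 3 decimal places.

-5.956

Fisher z-transforms: z1 = atanh(-0.744) = -0.959380, z2 = atanh(0.844) = 1.234918; difference d = -2.194298
Var(d) = 1/13 + 1/17 = 0.0769231 + 0.0588235 = 0.1357466
z = d/√Var(d) = -2.194298 / √0.1357466 = -2.194298 / 0.368438 = -5.956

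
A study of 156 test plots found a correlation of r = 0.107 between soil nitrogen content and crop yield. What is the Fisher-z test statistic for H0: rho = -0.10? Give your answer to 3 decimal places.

2.570

z_r = atanh(0.107) = 0.107411,  z_0 = atanh(-0.10) = -0.100335
SE = 1/√(n−3) = 1/√153 = 0.080845
z = (z_r − z_0)/SE = (0.107411 − (-0.100335)) / 0.080845 = 0.207746 / 0.080845 = 2.570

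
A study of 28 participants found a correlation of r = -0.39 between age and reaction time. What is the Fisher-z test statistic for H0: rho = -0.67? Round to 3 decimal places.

1.995

Fisher z: atanh(-0.39) = -0.411800, atanh(-0.67) = -0.810743
z = (z_r − z_0)·√(n−3) = (-0.411800 − (-0.810743))·√25 = 0.398943 · 5.000000 = 1.995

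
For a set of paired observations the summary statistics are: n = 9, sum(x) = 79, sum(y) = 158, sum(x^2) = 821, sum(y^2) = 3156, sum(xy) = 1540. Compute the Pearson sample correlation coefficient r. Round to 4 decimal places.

Numerator: nΣxy − (Σx)(Σy) = 9·1540 − (79)(158) = 1378
Denominator: √[(nΣx²−(Σx)²)(nΣy²−(Σy)²)]
  nΣx²−(Σx)² = 9·821 − 6241 = 1148;  nΣy²−(Σy)² = 9·3156 − 24964 = 3440
  √(1148·3440) = √3949120 = 1987.2393
r = 1378 / 1987.2393 = 0.6934

0.6934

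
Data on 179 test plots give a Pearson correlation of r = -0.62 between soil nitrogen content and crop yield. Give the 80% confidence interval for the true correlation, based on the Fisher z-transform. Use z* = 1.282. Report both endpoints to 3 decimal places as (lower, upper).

(-0.676, -0.557)

z_r = atanh(-0.62) = -0.725005;  SE = 1/√(n−3) = 1/√176 = 0.075378
z-limits: -0.725005 ± 1.282·0.075378 = -0.725005 ± 0.096635 = [-0.821640, -0.628370]
ρ-limits: (tanh -0.821640, tanh -0.628370) = (-0.676, -0.557)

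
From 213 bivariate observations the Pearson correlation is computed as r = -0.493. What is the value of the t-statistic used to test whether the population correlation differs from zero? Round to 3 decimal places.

1 − r² = 1 − 0.243049 = 0.756951;  √(1−r²) = 0.870029
√(n−2) = √211 = 14.525839
t = r·√(n−2)/√(1−r²) = -0.493 · 14.525839 / 0.870029 = -8.231

-8.231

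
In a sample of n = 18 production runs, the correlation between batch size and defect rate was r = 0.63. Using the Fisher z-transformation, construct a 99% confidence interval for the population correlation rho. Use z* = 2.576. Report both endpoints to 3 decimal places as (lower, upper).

z_r = atanh(0.63) = 0.741416;  SE = 1/√(n−3) = 1/√15 = 0.258199
z-limits: 0.741416 ± 2.576·0.258199 = 0.741416 ± 0.665121 = [0.076295, 1.406537]
ρ-limits: (tanh 0.076295, tanh 1.406537) = (0.076, 0.887)

(0.076, 0.887)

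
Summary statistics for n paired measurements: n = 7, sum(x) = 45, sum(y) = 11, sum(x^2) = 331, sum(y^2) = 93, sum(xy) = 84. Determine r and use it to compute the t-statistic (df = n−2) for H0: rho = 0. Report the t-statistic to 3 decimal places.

Numerator: nΣxy − (Σx)(Σy) = 7·84 − (45)(11) = 93
Denominator: √[(nΣx²−(Σx)²)(nΣy²−(Σy)²)]
  nΣx²−(Σx)² = 7·331 − 2025 = 292;  nΣy²−(Σy)² = 7·93 − 121 = 530
  √(292·530) = √154760 = 393.3955
r = 93 / 393.3955 = 0.2364
t = r·√(n−2)/√(1−r²) = 0.2364·√5 / √(1−0.055885) = 0.528606 / 0.971656 = 0.544

0.544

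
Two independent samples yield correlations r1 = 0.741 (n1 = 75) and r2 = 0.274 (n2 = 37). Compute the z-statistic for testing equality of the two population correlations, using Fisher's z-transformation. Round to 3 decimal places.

3.227

Fisher z-transforms: z1 = atanh(0.741) = 0.952693, z2 = atanh(0.274) = 0.281183; difference d = 0.671510
Var(d) = 1/72 + 1/34 = 0.0138889 + 0.0294118 = 0.0433007
z = d/√Var(d) = 0.671510 / √0.0433007 = 0.671510 / 0.208088 = 3.227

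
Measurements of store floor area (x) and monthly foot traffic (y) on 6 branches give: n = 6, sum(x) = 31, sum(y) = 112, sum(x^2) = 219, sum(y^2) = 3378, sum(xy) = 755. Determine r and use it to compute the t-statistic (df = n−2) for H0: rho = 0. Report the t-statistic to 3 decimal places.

Numerator: nΣxy − (Σx)(Σy) = 6·755 − (31)(112) = 1058
Denominator: √[(nΣx²−(Σx)²)(nΣy²−(Σy)²)]
  nΣx²−(Σx)² = 6·219 − 961 = 353;  nΣy²−(Σy)² = 6·3378 − 12544 = 7724
  √(353·7724) = √2726572 = 1651.2335
r = 1058 / 1651.2335 = 0.6407
t = r·√(n−2)/√(1−r²) = 0.6407·√4 / √(1−0.410496) = 1.281400 / 0.767792 = 1.669

1.669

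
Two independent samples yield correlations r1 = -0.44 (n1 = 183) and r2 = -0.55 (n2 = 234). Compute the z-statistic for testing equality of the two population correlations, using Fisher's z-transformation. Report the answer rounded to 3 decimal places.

1.470

z1 = atanh(-0.44) = -0.472231,  z2 = atanh(-0.55) = -0.618381
SE = √(1/(n1−3) + 1/(n2−3)) = √(1/180 + 1/231) = √(0.0055556 + 0.0043290) = √0.0098846 = 0.099421
z = (z1 − z2)/SE = (-0.472231 − (-0.618381)) / 0.099421 = 0.146150 / 0.099421 = 1.470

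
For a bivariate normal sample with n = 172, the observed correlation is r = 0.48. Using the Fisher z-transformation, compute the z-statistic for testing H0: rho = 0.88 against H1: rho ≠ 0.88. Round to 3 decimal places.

-11.086

Fisher z: atanh(0.48) = 0.522984, atanh(0.88) = 1.375768
z = (z_r − z_0)·√(n−3) = (0.522984 − 1.375768)·√169 = -0.852784 · 13.000000 = -11.086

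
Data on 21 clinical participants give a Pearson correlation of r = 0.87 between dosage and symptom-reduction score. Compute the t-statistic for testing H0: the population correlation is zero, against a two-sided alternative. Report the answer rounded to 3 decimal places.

7.691

1 − r² = 1 − 0.7569 = 0.2431;  √(1−r²) = 0.493052
√(n−2) = √19 = 4.358899
t = r·√(n−2)/√(1−r²) = 0.87 · 4.358899 / 0.493052 = 7.691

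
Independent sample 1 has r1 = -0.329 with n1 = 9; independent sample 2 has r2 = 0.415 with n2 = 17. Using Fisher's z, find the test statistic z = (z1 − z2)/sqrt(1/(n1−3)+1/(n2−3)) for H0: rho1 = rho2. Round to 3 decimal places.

z1 = atanh(-0.329) = -0.341706,  z2 = atanh(0.415) = 0.441636
SE = √(1/(n1−3) + 1/(n2−3)) = √(1/6 + 1/14) = √(0.1666667 + 0.0714286) = √0.2380953 = 0.487950
z = (z1 − z2)/SE = (-0.341706 − 0.441636) / 0.487950 = -0.783342 / 0.487950 = -1.605

-1.605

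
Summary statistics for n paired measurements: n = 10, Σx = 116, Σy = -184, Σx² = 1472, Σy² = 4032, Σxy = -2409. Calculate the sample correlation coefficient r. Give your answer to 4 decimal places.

-0.9607

Numerator: nΣxy − (Σx)(Σy) = 10·(-2409) − (116)(-184) = -2746
Denominator: √[(nΣx²−(Σx)²)(nΣy²−(Σy)²)]
  nΣx²−(Σx)² = 10·1472 − 13456 = 1264;  nΣy²−(Σy)² = 10·4032 − 33856 = 6464
  √(1264·6464) = √8170496 = 2858.4079
r = -2746 / 2858.4079 = -0.9607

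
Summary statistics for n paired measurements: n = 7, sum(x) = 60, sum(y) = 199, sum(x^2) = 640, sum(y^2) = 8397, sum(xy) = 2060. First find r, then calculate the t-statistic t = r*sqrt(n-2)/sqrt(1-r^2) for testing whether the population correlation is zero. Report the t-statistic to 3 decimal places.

1.693

Numerator: nΣxy − (Σx)(Σy) = 7·2060 − (60)(199) = 2480
Denominator: √[(nΣx²−(Σx)²)(nΣy²−(Σy)²)]
  nΣx²−(Σx)² = 7·640 − 3600 = 880;  nΣy²−(Σy)² = 7·8397 − 39601 = 19178
  √(880·19178) = √16876640 = 4108.1188
r = 2480 / 4108.1188 = 0.6037
t = r·√(n−2)/√(1−r²) = 0.6037·√5 / √(1−0.364454) = 1.349914 / 0.797211 = 1.693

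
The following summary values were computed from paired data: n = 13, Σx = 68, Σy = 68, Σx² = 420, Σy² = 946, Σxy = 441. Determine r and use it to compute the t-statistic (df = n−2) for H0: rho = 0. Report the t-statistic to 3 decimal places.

1.615

S_xy = nΣxy − ΣxΣy = 13·441 − 68·68 = 5733 − 4624 = 1109
S_xx = nΣx² − (Σx)² = 13·420 − 68² = 5460 − 4624 = 836
S_yy = nΣy² − (Σy)² = 13·946 − 68² = 12298 − 4624 = 7674
r = S_xy / √(S_xx·S_yy) = 1109 / √(836·7674) = 1109 / √6415464 = 1109 / 2532.8766 = 0.4378
t = r·√(n−2)/√(1−r²) = 0.4378·√11 / √(1−0.191669) = 1.452018 / 0.899072 = 1.615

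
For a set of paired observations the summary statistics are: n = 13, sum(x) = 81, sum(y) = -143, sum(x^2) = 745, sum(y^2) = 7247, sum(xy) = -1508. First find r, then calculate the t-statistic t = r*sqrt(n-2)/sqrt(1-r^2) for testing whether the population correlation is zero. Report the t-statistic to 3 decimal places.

Numerator: nΣxy − (Σx)(Σy) = 13·(-1508) − (81)(-143) = -8021
Denominator: √[(nΣx²−(Σx)²)(nΣy²−(Σy)²)]
  nΣx²−(Σx)² = 13·745 − 6561 = 3124;  nΣy²−(Σy)² = 13·7247 − 20449 = 73762
  √(3124·73762) = √230432488 = 15180.0029
r = -8021 / 15180.0029 = -0.5284
t = r·√(n−2)/√(1−r²) = -0.5284·√11 / √(1−0.279207) = -1.752505 / 0.848995 = -2.064

-2.064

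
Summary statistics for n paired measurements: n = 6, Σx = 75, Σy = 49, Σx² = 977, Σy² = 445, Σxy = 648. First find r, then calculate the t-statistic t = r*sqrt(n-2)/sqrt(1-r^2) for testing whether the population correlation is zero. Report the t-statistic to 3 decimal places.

3.142

Numerator: nΣxy − (Σx)(Σy) = 6·648 − (75)(49) = 213
Denominator: √[(nΣx²−(Σx)²)(nΣy²−(Σy)²)]
  nΣx²−(Σx)² = 6·977 − 5625 = 237;  nΣy²−(Σy)² = 6·445 − 2401 = 269
  √(237·269) = √63753 = 252.4936
r = 213 / 252.4936 = 0.8436
t = r·√(n−2)/√(1−r²) = 0.8436·√4 / √(1−0.711661) = 1.687200 / 0.536972 = 3.142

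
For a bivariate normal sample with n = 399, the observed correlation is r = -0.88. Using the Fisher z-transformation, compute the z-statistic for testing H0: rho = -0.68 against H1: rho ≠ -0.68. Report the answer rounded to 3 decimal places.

-10.878

Fisher z: atanh(-0.88) = -1.375768, atanh(-0.68) = -0.829114
z = (z_r − z_0)·√(n−3) = (-1.375768 − (-0.829114))·√396 = -0.546654 · 19.899749 = -10.878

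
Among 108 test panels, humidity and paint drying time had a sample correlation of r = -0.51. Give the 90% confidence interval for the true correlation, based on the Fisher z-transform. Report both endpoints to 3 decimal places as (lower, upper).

Fisher z: z_r = atanh(r) = ½·ln((1+(-0.51))/(1−(-0.51))) = -0.562730
SE(z) = 1/√(n−3) = 1/√105 = 0.097590
90% ⇒ z* = 1.645; margin = 1.645·0.097590 = 0.160536
CI on z-scale: (-0.723266, -0.402194)
Back-transform: tanh(-0.723266) = -0.618928, tanh(-0.402194) = -0.381825

(-0.619, -0.382)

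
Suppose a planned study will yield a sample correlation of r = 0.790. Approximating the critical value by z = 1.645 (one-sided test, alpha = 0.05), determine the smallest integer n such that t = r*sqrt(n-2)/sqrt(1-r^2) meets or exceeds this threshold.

Need r·√(n−2)/√(1−r²) ≥ 1.645
√(n−2) ≥ 1.645·√(1−0.624100) / 0.790 = 1.645·0.613107 / 0.790 = 1.2767
n−2 ≥ 1.6300  ⇒  n ≥ 3.6300
Smallest integer n = 4

4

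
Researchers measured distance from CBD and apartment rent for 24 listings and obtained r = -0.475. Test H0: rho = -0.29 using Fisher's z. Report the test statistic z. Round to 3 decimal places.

z_r = atanh(-0.475) = -0.516508,  z_0 = atanh(-0.29) = -0.298566
SE = 1/√(n−3) = 1/√21 = 0.218218
z = (z_r − z_0)/SE = (-0.516508 − (-0.298566)) / 0.218218 = -0.217942 / 0.218218 = -0.999

-0.999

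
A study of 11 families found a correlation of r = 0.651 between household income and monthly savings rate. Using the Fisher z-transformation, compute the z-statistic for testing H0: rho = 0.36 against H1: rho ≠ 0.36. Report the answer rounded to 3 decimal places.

Fisher z: atanh(0.651) = 0.777032, atanh(0.36) = 0.376886
z = (z_r − z_0)·√(n−3) = (0.777032 − 0.376886)·√8 = 0.400146 · 2.828427 = 1.132

1.132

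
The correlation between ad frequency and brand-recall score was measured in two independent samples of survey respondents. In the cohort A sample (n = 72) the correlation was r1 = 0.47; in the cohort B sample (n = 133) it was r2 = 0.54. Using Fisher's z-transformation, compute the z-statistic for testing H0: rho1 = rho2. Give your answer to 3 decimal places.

z1 = atanh(0.47) = 0.510070,  z2 = atanh(0.54) = 0.604156
SE = √(1/(n1−3) + 1/(n2−3)) = √(1/69 + 1/130) = √(0.0144928 + 0.0076923) = √0.0221851 = 0.148947
z = (z1 − z2)/SE = (0.510070 − 0.604156) / 0.148947 = -0.094086 / 0.148947 = -0.632

-0.632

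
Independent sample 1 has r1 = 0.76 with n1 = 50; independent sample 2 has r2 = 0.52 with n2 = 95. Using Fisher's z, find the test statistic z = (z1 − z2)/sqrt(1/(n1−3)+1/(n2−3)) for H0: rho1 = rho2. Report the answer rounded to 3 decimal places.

z1 = atanh(0.76) = 0.996215,  z2 = atanh(0.52) = 0.576340
SE = √(1/(n1−3) + 1/(n2−3)) = √(1/47 + 1/92) = √(0.0212766 + 0.0108696) = √0.0321462 = 0.179294
z = (z1 − z2)/SE = (0.996215 − 0.576340) / 0.179294 = 0.419875 / 0.179294 = 2.342

2.342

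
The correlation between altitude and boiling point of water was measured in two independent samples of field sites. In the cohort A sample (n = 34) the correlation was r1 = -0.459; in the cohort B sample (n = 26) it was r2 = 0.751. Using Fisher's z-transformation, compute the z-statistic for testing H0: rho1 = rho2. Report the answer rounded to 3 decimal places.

-5.346

z1 = atanh(-0.459) = -0.496044,  z2 = atanh(0.751) = 0.975245
SE = √(1/(n1−3) + 1/(n2−3)) = √(1/31 + 1/23) = √(0.0322581 + 0.0434783) = √0.0757364 = 0.275202
z = (z1 − z2)/SE = (-0.496044 − 0.975245) / 0.275202 = -1.471289 / 0.275202 = -5.346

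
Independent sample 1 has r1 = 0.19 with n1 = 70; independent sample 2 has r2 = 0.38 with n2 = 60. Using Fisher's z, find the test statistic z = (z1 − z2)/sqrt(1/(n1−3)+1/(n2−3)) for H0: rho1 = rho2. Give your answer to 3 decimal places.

Fisher z-transforms: z1 = atanh(0.19) = 0.192337, z2 = atanh(0.38) = 0.400060; difference d = -0.207723
Var(d) = 1/67 + 1/57 = 0.0149254 + 0.0175439 = 0.0324693
z = d/√Var(d) = -0.207723 / √0.0324693 = -0.207723 / 0.180192 = -1.153

-1.153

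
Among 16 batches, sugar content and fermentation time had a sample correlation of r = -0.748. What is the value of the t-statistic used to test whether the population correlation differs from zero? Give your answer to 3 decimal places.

-4.217

1 − r² = 1 − 0.559504 = 0.440496;  √(1−r²) = 0.663699
√(n−2) = √14 = 3.741657
t = r·√(n−2)/√(1−r²) = -0.748 · 3.741657 / 0.663699 = -4.217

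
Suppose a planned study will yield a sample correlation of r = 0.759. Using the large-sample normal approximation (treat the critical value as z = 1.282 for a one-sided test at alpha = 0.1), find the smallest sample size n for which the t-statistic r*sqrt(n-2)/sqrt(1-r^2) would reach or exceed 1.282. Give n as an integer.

4

Need r·√(n−2)/√(1−r²) ≥ 1.282
√(n−2) ≥ 1.282·√(1−0.576081) / 0.759 = 1.282·0.651091 / 0.759 = 1.0997
n−2 ≥ 1.2093  ⇒  n ≥ 3.2093
Smallest integer n = 4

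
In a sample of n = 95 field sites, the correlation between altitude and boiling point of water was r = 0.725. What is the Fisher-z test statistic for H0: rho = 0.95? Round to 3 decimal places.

-8.764

z_r = atanh(0.725) = 0.918106,  z_0 = atanh(0.95) = 1.831781
SE = 1/√(n−3) = 1/√92 = 0.104257
z = (z_r − z_0)/SE = (0.918106 − 1.831781) / 0.104257 = -0.913675 / 0.104257 = -8.764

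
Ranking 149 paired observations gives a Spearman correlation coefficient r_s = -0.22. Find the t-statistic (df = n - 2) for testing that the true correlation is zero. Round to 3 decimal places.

t = r_s·√(n−2) / √(1−r_s²) with r_s = -0.22, n = 149
  = -0.22·√147 / √(1 − 0.0484)
  = -0.22·12.124356 / 0.975500
  = -2.667358 / 0.975500 = -2.734

-2.734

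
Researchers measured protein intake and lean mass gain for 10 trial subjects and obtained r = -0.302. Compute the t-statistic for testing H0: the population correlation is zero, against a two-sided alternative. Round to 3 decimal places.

-0.896

t = r·√(n−2) / √(1−r²) with r = -0.302, n = 10
  = -0.302·√8 / √(1 − 0.091204)
  = -0.302·2.828427 / 0.953308
  = -0.854185 / 0.953308 = -0.896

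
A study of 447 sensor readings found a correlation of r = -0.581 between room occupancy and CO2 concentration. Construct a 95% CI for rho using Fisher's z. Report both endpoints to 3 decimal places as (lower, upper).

(-0.639, -0.516)

z_r = atanh(-0.581) = -0.663971;  SE = 1/√(n−3) = 1/√444 = 0.047458
z-limits: -0.663971 ± 1.960·0.047458 = -0.663971 ± 0.093018 = [-0.756989, -0.570953]
ρ-limits: (tanh -0.756989, tanh -0.570953) = (-0.639, -0.516)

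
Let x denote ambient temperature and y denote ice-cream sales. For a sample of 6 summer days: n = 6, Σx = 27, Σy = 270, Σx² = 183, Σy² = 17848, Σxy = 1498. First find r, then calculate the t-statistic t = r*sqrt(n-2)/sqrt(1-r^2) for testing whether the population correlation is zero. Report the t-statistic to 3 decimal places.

S_xy = nΣxy − ΣxΣy = 6·1498 − 27·270 = 8988 − 7290 = 1698
S_xx = nΣx² − (Σx)² = 6·183 − 27² = 1098 − 729 = 369
S_yy = nΣy² − (Σy)² = 6·17848 − 270² = 107088 − 72900 = 34188
r = S_xy / √(S_xx·S_yy) = 1698 / √(369·34188) = 1698 / √12615372 = 1698 / 3551.8125 = 0.4781
t = r·√(n−2)/√(1−r²) = 0.4781·√4 / √(1−0.228580) = 0.956200 / 0.878305 = 1.089

1.089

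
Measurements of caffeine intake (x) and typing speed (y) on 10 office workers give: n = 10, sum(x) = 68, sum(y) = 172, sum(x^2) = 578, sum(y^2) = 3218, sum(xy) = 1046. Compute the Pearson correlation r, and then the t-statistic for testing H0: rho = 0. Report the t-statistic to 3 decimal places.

Numerator: nΣxy − (Σx)(Σy) = 10·1046 − (68)(172) = -1236
Denominator: √[(nΣx²−(Σx)²)(nΣy²−(Σy)²)]
  nΣx²−(Σx)² = 10·578 − 4624 = 1156;  nΣy²−(Σy)² = 10·3218 − 29584 = 2596
  √(1156·2596) = √3000976 = 1732.3325
r = -1236 / 1732.3325 = -0.7135
t = r·√(n−2)/√(1−r²) = -0.7135·√8 / √(1−0.509082) = -2.018083 / 0.700655 = -2.880

-2.880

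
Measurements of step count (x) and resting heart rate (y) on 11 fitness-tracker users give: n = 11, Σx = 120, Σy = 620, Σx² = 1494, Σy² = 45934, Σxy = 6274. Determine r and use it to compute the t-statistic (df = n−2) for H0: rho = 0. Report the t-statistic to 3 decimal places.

S_xy = nΣxy − ΣxΣy = 11·6274 − 120·620 = 69014 − 74400 = -5386
S_xx = nΣx² − (Σx)² = 11·1494 − 120² = 16434 − 14400 = 2034
S_yy = nΣy² − (Σy)² = 11·45934 − 620² = 505274 − 384400 = 120874
r = S_xy / √(S_xx·S_yy) = -5386 / √(2034·120874) = -5386 / √245857716 = -5386 / 15679.8506 = -0.3435
t = r·√(n−2)/√(1−r²) = -0.3435·√9 / √(1−0.117992) = -1.030500 / 0.939153 = -1.097

-1.097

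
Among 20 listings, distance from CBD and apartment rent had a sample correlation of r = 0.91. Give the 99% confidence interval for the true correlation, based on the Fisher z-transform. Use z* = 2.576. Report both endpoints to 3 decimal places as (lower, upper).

(0.718, 0.973)

z_r = atanh(0.91) = 1.527524;  SE = 1/√(n−3) = 1/√17 = 0.242536
z-limits: 1.527524 ± 2.576·0.242536 = 1.527524 ± 0.624773 = [0.902751, 2.152297]
ρ-limits: (tanh 0.902751, tanh 2.152297) = (0.718, 0.973)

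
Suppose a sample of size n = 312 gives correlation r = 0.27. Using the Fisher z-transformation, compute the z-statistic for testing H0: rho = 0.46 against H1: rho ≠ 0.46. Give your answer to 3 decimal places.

Fisher z: atanh(0.27) = 0.276864, atanh(0.46) = 0.497311
z = (z_r − z_0)·√(n−3) = (0.276864 − 0.497311)·√309 = -0.220447 · 17.578396 = -3.875

-3.875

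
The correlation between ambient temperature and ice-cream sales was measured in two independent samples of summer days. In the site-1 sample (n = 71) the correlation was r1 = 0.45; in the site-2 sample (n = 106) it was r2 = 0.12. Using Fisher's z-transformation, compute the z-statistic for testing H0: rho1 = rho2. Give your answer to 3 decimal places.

2.330

Fisher z-transforms: z1 = atanh(0.45) = 0.484700, z2 = atanh(0.12) = 0.120581; difference d = 0.364119
Var(d) = 1/68 + 1/103 = 0.0147059 + 0.0097087 = 0.0244146
z = d/√Var(d) = 0.364119 / √0.0244146 = 0.364119 / 0.156252 = 2.330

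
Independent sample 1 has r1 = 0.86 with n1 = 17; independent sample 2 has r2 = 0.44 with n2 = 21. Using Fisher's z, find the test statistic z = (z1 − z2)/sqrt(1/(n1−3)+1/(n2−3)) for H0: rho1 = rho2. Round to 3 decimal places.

2.304

Fisher z-transforms: z1 = atanh(0.86) = 1.293345, z2 = atanh(0.44) = 0.472231; difference d = 0.821114
Var(d) = 1/14 + 1/18 = 0.0714286 + 0.0555556 = 0.1269842
z = d/√Var(d) = 0.821114 / √0.1269842 = 0.821114 / 0.356348 = 2.304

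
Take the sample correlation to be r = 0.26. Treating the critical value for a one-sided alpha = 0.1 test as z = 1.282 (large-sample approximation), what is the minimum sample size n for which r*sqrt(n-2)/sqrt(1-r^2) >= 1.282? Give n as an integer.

r√(n−2)/√(1−r²) ≥ 1.282  ⇔  n−2 ≥ (1.282)²·(1−r²)/r²
(1−r²)/r² = (1−0.0676)/0.0676 = 13.7929
n ≥ 2 + 1.643524·13.7929 = 2 + 22.6690 = 24.6690
⌈24.6690⌉ = 25

25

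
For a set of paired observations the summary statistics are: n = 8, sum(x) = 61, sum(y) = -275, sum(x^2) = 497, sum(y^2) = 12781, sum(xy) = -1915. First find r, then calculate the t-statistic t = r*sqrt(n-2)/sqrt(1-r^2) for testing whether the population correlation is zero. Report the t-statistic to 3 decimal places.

Numerator: nΣxy − (Σx)(Σy) = 8·(-1915) − (61)(-275) = 1455
Denominator: √[(nΣx²−(Σx)²)(nΣy²−(Σy)²)]
  nΣx²−(Σx)² = 8·497 − 3721 = 255;  nΣy²−(Σy)² = 8·12781 − 75625 = 26623
  √(255·26623) = √6788865 = 2605.5450
r = 1455 / 2605.5450 = 0.5584
t = r·√(n−2)/√(1−r²) = 0.5584·√6 / √(1−0.311811) = 1.367795 / 0.829572 = 1.649

1.649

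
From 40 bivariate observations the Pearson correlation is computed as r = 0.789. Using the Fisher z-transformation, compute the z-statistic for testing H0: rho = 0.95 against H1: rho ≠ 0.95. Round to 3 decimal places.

-4.641

z_r = atanh(0.789) = 1.068777,  z_0 = atanh(0.95) = 1.831781
SE = 1/√(n−3) = 1/√37 = 0.164399
z = (z_r − z_0)/SE = (1.068777 − 1.831781) / 0.164399 = -0.763004 / 0.164399 = -4.641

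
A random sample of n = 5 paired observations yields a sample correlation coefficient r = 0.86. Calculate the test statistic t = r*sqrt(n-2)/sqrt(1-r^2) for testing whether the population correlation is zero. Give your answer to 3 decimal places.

2.919

1 − r² = 1 − 0.7396 = 0.2604;  √(1−r²) = 0.510294
√(n−2) = √3 = 1.732051
t = r·√(n−2)/√(1−r²) = 0.86 · 1.732051 / 0.510294 = 2.919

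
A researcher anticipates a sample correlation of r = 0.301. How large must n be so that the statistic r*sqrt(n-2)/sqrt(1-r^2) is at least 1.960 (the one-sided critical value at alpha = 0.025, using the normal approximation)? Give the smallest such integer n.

41

r√(n−2)/√(1−r²) ≥ 1.960  ⇔  n−2 ≥ (1.960)²·(1−r²)/r²
(1−r²)/r² = (1−0.090601)/0.090601 = 10.0374
n ≥ 2 + 3.8416·10.0374 = 2 + 38.5597 = 40.5597
⌈40.5597⌉ = 41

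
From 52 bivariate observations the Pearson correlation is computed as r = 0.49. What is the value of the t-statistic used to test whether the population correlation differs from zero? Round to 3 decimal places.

1 − r² = 1 − 0.2401 = 0.7599;  √(1−r²) = 0.871722
√(n−2) = √50 = 7.071068
t = r·√(n−2)/√(1−r²) = 0.49 · 7.071068 / 0.871722 = 3.975

3.975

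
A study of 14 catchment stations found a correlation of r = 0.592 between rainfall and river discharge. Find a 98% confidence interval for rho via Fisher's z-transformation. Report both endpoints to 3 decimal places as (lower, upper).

(-0.021, 0.881)

z_r = atanh(0.592) = 0.680740;  SE = 1/√(n−3) = 1/√11 = 0.301511
z-limits: 0.680740 ± 2.326·0.301511 = 0.680740 ± 0.701315 = [-0.020575, 1.382055]
ρ-limits: (tanh -0.020575, tanh 1.382055) = (-0.021, 0.881)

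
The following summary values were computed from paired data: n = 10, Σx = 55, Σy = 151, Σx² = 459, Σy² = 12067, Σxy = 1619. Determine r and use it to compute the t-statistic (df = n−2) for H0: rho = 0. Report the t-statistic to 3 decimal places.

S_xy = nΣxy − ΣxΣy = 10·1619 − 55·151 = 16190 − 8305 = 7885
S_xx = nΣx² − (Σx)² = 10·459 − 55² = 4590 − 3025 = 1565
S_yy = nΣy² − (Σy)² = 10·12067 − 151² = 120670 − 22801 = 97869
r = S_xy / √(S_xx·S_yy) = 7885 / √(1565·97869) = 7885 / √153164985 = 7885 / 12375.9842 = 0.6371
t = r·√(n−2)/√(1−r²) = 0.6371·√8 / √(1−0.405896) = 1.801991 / 0.770781 = 2.338

2.338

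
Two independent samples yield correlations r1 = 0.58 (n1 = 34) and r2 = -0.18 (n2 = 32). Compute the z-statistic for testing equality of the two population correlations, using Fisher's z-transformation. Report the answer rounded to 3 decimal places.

3.269

Fisher z-transforms: z1 = atanh(0.58) = 0.662463, z2 = atanh(-0.18) = -0.181983; difference d = 0.844446
Var(d) = 1/31 + 1/29 = 0.0322581 + 0.0344828 = 0.0667409
z = d/√Var(d) = 0.844446 / √0.0667409 = 0.844446 / 0.258343 = 3.269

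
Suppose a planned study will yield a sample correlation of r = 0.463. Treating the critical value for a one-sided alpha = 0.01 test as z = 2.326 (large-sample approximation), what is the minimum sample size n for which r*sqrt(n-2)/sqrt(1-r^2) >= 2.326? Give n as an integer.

22

Need r·√(n−2)/√(1−r²) ≥ 2.326
√(n−2) ≥ 2.326·√(1−0.214369) / 0.463 = 2.326·0.886358 / 0.463 = 4.4528
n−2 ≥ 19.8274  ⇒  n ≥ 21.8274
Smallest integer n = 22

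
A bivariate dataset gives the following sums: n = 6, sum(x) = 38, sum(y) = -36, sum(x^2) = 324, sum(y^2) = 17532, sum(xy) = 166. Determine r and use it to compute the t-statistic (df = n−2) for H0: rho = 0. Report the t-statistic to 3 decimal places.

Numerator: nΣxy − (Σx)(Σy) = 6·166 − (38)(-36) = 2364
Denominator: √[(nΣx²−(Σx)²)(nΣy²−(Σy)²)]
  nΣx²−(Σx)² = 6·324 − 1444 = 500;  nΣy²−(Σy)² = 6·17532 − 1296 = 103896
  √(500·103896) = √51948000 = 7207.4961
r = 2364 / 7207.4961 = 0.3280
t = r·√(n−2)/√(1−r²) = 0.3280·√4 / √(1−0.107584) = 0.656000 / 0.944678 = 0.694

0.694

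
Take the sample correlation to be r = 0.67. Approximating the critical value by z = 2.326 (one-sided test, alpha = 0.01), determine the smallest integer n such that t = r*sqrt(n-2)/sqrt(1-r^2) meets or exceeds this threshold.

Need r·√(n−2)/√(1−r²) ≥ 2.326
√(n−2) ≥ 2.326·√(1−0.4489) / 0.67 = 2.326·0.742361 / 0.67 = 2.5772
n−2 ≥ 6.6420  ⇒  n ≥ 8.6420
Smallest integer n = 9

9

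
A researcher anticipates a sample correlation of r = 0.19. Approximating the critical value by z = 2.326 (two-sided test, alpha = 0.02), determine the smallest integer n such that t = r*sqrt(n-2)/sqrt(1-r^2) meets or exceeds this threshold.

147

r√(n−2)/√(1−r²) ≥ 2.326  ⇔  n−2 ≥ (2.326)²·(1−r²)/r²
(1−r²)/r² = (1−0.0361)/0.0361 = 26.7008
n ≥ 2 + 5.410276·26.7008 = 2 + 144.4587 = 146.4587
⌈146.4587⌉ = 147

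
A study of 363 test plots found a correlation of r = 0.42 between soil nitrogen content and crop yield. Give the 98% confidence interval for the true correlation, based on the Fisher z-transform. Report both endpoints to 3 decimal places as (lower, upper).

z_r = atanh(0.42) = 0.447692;  SE = 1/√(n−3) = 1/√360 = 0.052705
z-limits: 0.447692 ± 2.326·0.052705 = 0.447692 ± 0.122592 = [0.325100, 0.570284]
ρ-limits: (tanh 0.325100, tanh 0.570284) = (0.314, 0.516)

(0.314, 0.516)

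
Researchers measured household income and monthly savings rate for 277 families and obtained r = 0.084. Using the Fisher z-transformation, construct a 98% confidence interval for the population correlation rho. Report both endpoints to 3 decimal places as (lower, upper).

(-0.056, 0.221)

z_r = atanh(0.084) = 0.084198;  SE = 1/√(n−3) = 1/√274 = 0.060412
z-limits: 0.084198 ± 2.326·0.060412 = 0.084198 ± 0.140518 = [-0.056320, 0.224716]
ρ-limits: (tanh -0.056320, tanh 0.224716) = (-0.056, 0.221)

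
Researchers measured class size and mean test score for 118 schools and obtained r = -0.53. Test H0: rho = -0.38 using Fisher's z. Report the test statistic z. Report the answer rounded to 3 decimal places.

-2.038

Fisher z: atanh(-0.53) = -0.590145, atanh(-0.38) = -0.400060
z = (z_r − z_0)·√(n−3) = (-0.590145 − (-0.400060))·√115 = -0.190085 · 10.723805 = -2.038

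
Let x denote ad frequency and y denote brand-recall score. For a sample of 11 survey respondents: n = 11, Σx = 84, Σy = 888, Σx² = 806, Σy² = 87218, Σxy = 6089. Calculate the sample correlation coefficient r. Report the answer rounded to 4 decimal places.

-0.4329

S_xy = nΣxy − ΣxΣy = 11·6089 − 84·888 = 66979 − 74592 = -7613
S_xx = nΣx² − (Σx)² = 11·806 − 84² = 8866 − 7056 = 1810
S_yy = nΣy² − (Σy)² = 11·87218 − 888² = 959398 − 788544 = 170854
r = S_xy / √(S_xx·S_yy) = -7613 / √(1810·170854) = -7613 / √309245740 = -7613 / 17585.3843 = -0.4329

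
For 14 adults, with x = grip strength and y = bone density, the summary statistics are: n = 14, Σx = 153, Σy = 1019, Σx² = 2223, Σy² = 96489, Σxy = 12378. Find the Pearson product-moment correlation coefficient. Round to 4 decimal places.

0.3541

Numerator: nΣxy − (Σx)(Σy) = 14·12378 − (153)(1019) = 17385
Denominator: √[(nΣx²−(Σx)²)(nΣy²−(Σy)²)]
  nΣx²−(Σx)² = 14·2223 − 23409 = 7713;  nΣy²−(Σy)² = 14·96489 − 1038361 = 312485
  √(7713·312485) = √2410196805 = 49093.7553
r = 17385 / 49093.7553 = 0.3541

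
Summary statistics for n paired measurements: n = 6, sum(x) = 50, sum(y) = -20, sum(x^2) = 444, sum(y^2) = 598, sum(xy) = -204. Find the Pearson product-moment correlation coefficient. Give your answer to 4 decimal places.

S_xy = nΣxy − ΣxΣy = 6·(-204) − 50·(-20) = -1224 − (-1000) = -224
S_xx = nΣx² − (Σx)² = 6·444 − 50² = 2664 − 2500 = 164
S_yy = nΣy² − (Σy)² = 6·598 − (-20)² = 3588 − 400 = 3188
r = S_xy / √(S_xx·S_yy) = -224 / √(164·3188) = -224 / √522832 = -224 / 723.0712 = -0.3098

-0.3098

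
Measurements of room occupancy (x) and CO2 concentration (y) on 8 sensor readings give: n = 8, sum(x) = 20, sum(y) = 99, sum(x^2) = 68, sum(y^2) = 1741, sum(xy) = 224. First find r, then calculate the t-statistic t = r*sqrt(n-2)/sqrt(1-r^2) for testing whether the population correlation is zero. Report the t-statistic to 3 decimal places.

-0.616

S_xy = nΣxy − ΣxΣy = 8·224 − 20·99 = 1792 − 1980 = -188
S_xx = nΣx² − (Σx)² = 8·68 − 20² = 544 − 400 = 144
S_yy = nΣy² − (Σy)² = 8·1741 − 99² = 13928 − 9801 = 4127
r = S_xy / √(S_xx·S_yy) = -188 / √(144·4127) = -188 / √594288 = -188 / 770.9008 = -0.2439
t = r·√(n−2)/√(1−r²) = -0.2439·√6 / √(1−0.059487) = -0.597431 / 0.969800 = -0.616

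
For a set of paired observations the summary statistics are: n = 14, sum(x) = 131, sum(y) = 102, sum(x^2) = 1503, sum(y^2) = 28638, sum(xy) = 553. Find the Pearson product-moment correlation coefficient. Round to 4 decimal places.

-0.1444

Numerator: nΣxy − (Σx)(Σy) = 14·553 − (131)(102) = -5620
Denominator: √[(nΣx²−(Σx)²)(nΣy²−(Σy)²)]
  nΣx²−(Σx)² = 14·1503 − 17161 = 3881;  nΣy²−(Σy)² = 14·28638 − 10404 = 390528
  √(3881·390528) = √1515639168 = 38931.2107
r = -5620 / 38931.2107 = -0.1444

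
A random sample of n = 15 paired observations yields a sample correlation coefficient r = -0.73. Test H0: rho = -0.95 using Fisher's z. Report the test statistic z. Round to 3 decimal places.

3.128

Fisher z: atanh(-0.73) = -0.928727, atanh(-0.95) = -1.831781
z = (z_r − z_0)·√(n−3) = (-0.928727 − (-1.831781))·√12 = 0.903054 · 3.464102 = 3.128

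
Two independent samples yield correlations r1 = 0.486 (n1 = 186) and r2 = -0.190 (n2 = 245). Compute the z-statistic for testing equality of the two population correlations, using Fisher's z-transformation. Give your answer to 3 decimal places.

Fisher z-transforms: z1 = atanh(0.486) = 0.530810, z2 = atanh(-0.190) = -0.192337; difference d = 0.723147
Var(d) = 1/183 + 1/242 = 0.0054645 + 0.0041322 = 0.0095967
z = d/√Var(d) = 0.723147 / √0.0095967 = 0.723147 / 0.097963 = 7.382

7.382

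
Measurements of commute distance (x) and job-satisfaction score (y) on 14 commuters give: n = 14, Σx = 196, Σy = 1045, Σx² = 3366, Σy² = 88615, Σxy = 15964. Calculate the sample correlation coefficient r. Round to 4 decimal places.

0.5192

S_xy = nΣxy − ΣxΣy = 14·15964 − 196·1045 = 223496 − 204820 = 18676
S_xx = nΣx² − (Σx)² = 14·3366 − 196² = 47124 − 38416 = 8708
S_yy = nΣy² − (Σy)² = 14·88615 − 1045² = 1240610 − 1092025 = 148585
r = S_xy / √(S_xx·S_yy) = 18676 / √(8708·148585) = 18676 / √1293878180 = 18676 / 35970.5182 = 0.5192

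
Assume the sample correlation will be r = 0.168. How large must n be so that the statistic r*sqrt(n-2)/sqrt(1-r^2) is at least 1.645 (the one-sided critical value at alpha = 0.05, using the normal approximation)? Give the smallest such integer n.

96

r√(n−2)/√(1−r²) ≥ 1.645  ⇔  n−2 ≥ (1.645)²·(1−r²)/r²
(1−r²)/r² = (1−0.028224)/0.028224 = 34.4308
n ≥ 2 + 2.706025·34.4308 = 2 + 93.1706 = 95.1706
⌈95.1706⌉ = 96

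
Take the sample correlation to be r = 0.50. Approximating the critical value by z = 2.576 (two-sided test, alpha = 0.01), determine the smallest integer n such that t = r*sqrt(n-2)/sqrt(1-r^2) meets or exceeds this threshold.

22

Need r·√(n−2)/√(1−r²) ≥ 2.576
√(n−2) ≥ 2.576·√(1−0.2500) / 0.50 = 2.576·0.866025 / 0.50 = 4.4618
n−2 ≥ 19.9077  ⇒  n ≥ 21.9077
Smallest integer n = 22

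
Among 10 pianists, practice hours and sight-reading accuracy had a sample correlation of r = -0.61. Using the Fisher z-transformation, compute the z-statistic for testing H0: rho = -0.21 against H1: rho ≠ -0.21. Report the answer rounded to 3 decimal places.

Fisher z: atanh(-0.61) = -0.708921, atanh(-0.21) = -0.213171
z = (z_r − z_0)·√(n−3) = (-0.708921 − (-0.213171))·√7 = -0.495750 · 2.645751 = -1.312

-1.312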